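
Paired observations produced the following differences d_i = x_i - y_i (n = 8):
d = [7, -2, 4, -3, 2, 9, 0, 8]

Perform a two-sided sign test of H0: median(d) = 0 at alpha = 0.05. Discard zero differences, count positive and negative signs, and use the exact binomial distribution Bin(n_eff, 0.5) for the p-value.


Step 1: Discard zero differences. Original n = 8; n_eff = number of nonzero differences = 7.
Nonzero differences (with sign): +7, -2, +4, -3, +2, +9, +8
Step 2: Count signs: positive = 5, negative = 2.
Step 3: Under H0: P(positive) = 0.5, so the number of positives S ~ Bin(7, 0.5).
Step 4: Two-sided exact p-value = sum of Bin(7,0.5) probabilities at or below the observed probability = 0.453125.
Step 5: alpha = 0.05. fail to reject H0.

n_eff = 7, pos = 5, neg = 2, p = 0.453125, fail to reject H0.


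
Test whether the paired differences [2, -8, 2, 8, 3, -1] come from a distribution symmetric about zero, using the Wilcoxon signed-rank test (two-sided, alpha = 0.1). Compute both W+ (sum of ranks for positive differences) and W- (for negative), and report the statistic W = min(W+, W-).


Step 1: Drop any zero differences (none here) and take |d_i|.
|d| = [2, 8, 2, 8, 3, 1]
Step 2: Midrank |d_i| (ties get averaged ranks).
ranks: |2|->2.5, |8|->5.5, |2|->2.5, |8|->5.5, |3|->4, |1|->1
Step 3: Attach original signs; sum ranks with positive sign and with negative sign.
W+ = 2.5 + 2.5 + 5.5 + 4 = 14.5
W- = 5.5 + 1 = 6.5
(Check: W+ + W- = 21 should equal n(n+1)/2 = 21.)
Step 4: Test statistic W = min(W+, W-) = 6.5.
Step 5: Ties in |d|, so use the tie-corrected normal approximation.
        E[W] = n(n+1)/4 = 6*7/4 = 10.5.
        Tie groups: |d|=2 (t=2), |d|=8 (t=2); sum(t^3 - t) = 12.
        Var[W] = n(n+1)(2n+1)/24 - sum(t^3-t)/48 = 546/24 - 12/48 = 22.5.
        z = (W - E[W]) / sqrt(Var[W]) = (6.5 - 10.5) / 4.7434 = -0.8433.
        Two-sided p = 2*Phi(z) = 0.399075.
Step 6: alpha = 0.1. fail to reject H0.

W+ = 14.5, W- = 6.5, W = min = 6.5, p = 0.399075, fail to reject H0.


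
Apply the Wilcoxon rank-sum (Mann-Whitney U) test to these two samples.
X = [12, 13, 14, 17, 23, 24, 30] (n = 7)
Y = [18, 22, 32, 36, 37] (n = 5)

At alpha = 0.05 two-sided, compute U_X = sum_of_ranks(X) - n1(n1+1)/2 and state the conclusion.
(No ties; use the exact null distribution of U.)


Step 1: Combine and sort all 12 observations; assign midranks.
sorted (value, group): (12,X), (13,X), (14,X), (17,X), (18,Y), (22,Y), (23,X), (24,X), (30,X), (32,Y), (36,Y), (37,Y)
ranks: 12->1, 13->2, 14->3, 17->4, 18->5, 22->6, 23->7, 24->8, 30->9, 32->10, 36->11, 37->12
Step 2: Rank sum for X: R1 = 1 + 2 + 3 + 4 + 7 + 8 + 9 = 34.
Step 3: U_X = R1 - n1(n1+1)/2 = 34 - 7*8/2 = 34 - 28 = 6.
       U_Y = n1*n2 - U_X = 35 - 6 = 29.
Step 4: No ties, so the exact null distribution of U (based on enumerating the C(12,7) = 792 equally likely rank assignments) gives the two-sided p-value.
Step 5: p-value = 0.073232; compare to alpha = 0.05. fail to reject H0.

U_X = 6, p = 0.073232, fail to reject H0 at alpha = 0.05.


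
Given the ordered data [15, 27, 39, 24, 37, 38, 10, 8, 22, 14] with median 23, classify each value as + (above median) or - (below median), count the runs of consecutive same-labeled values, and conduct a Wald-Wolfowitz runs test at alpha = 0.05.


Step 1: Compute median = 23; label A = above, B = below.
Labels in order: BAAAAABBBB  (n_A = 5, n_B = 5)
Step 2: Count runs R = 3.
Step 3: Under H0 (random ordering), E[R] = 2*n_A*n_B/(n_A+n_B) + 1 = 2*5*5/10 + 1 = 6.0000.
        Var[R] = 2*n_A*n_B*(2*n_A*n_B - n_A - n_B) / ((n_A+n_B)^2 * (n_A+n_B-1)) = 2000/900 = 2.2222.
        SD[R] = 1.4907.
Step 4: Continuity-corrected z = (R + 0.5 - E[R]) / SD[R] = (3 + 0.5 - 6.0000) / 1.4907 = -1.6771.
Step 5: Two-sided p-value via normal approximation = 2*(1 - Phi(|z|)) = 0.093533.
Step 6: alpha = 0.05. fail to reject H0.

R = 3, z = -1.6771, p = 0.093533, fail to reject H0.


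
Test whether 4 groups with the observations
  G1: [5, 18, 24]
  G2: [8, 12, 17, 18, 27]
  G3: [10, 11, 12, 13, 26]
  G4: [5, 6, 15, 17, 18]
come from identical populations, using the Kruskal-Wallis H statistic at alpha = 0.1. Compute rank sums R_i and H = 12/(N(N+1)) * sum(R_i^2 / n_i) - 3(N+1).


Step 1: Combine all N = 18 observations and assign midranks.
sorted (value, group, rank): (5,G1,1.5), (5,G4,1.5), (6,G4,3), (8,G2,4), (10,G3,5), (11,G3,6), (12,G2,7.5), (12,G3,7.5), (13,G3,9), (15,G4,10), (17,G2,11.5), (17,G4,11.5), (18,G1,14), (18,G2,14), (18,G4,14), (24,G1,16), (26,G3,17), (27,G2,18)
Step 2: Sum ranks within each group.
R_1 = 31.5 (n_1 = 3)
R_2 = 55 (n_2 = 5)
R_3 = 44.5 (n_3 = 5)
R_4 = 40 (n_4 = 5)
Step 3: H = 12/(N(N+1)) * sum(R_i^2/n_i) - 3(N+1)
     = 12/(18*19) * (31.5^2/3 + 55^2/5 + 44.5^2/5 + 40^2/5) - 3*19
     = 0.035088 * 1651.8 - 57
     = 0.957895.
Step 4: Ties present; correction factor C = 1 - 42/(18^3 - 18) = 0.992776. Corrected H = 0.957895 / 0.992776 = 0.964865.
Step 5: Under H0, H ~ chi^2(3); p-value = 0.809753.
Step 6: alpha = 0.1. fail to reject H0.

H = 0.9649, df = 3, p = 0.809753, fail to reject H0.


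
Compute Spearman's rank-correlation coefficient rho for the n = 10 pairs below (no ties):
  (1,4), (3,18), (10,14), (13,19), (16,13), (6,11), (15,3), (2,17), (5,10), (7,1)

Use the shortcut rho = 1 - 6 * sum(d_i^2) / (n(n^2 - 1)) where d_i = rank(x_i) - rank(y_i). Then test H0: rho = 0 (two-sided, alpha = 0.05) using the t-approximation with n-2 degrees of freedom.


Step 1: Rank x and y separately (midranks; no ties here).
rank(x): 1->1, 3->3, 10->7, 13->8, 16->10, 6->5, 15->9, 2->2, 5->4, 7->6
rank(y): 4->3, 18->9, 14->7, 19->10, 13->6, 11->5, 3->2, 17->8, 10->4, 1->1
Step 2: d_i = R_x(i) - R_y(i); compute d_i^2.
  (1-3)^2=4, (3-9)^2=36, (7-7)^2=0, (8-10)^2=4, (10-6)^2=16, (5-5)^2=0, (9-2)^2=49, (2-8)^2=36, (4-4)^2=0, (6-1)^2=25
sum(d^2) = 170.
Step 3: rho = 1 - 6*170 / (10*(10^2 - 1)) = 1 - 1020/990 = -0.030303.
Step 4: Under H0, t = rho * sqrt((n-2)/(1-rho^2)) = -0.0857 ~ t(8).
Step 5: Two-sided p-value from the t-distribution with 8 df = 0.933773.
Step 6: alpha = 0.05. fail to reject H0.

rho = -0.0303, p = 0.933773, fail to reject H0 at alpha = 0.05.


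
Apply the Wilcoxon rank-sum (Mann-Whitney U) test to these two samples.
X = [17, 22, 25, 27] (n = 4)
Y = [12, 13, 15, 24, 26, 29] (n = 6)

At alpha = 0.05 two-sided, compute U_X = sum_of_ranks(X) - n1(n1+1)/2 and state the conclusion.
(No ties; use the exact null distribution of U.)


Step 1: Combine and sort all 10 observations; assign midranks.
sorted (value, group): (12,Y), (13,Y), (15,Y), (17,X), (22,X), (24,Y), (25,X), (26,Y), (27,X), (29,Y)
ranks: 12->1, 13->2, 15->3, 17->4, 22->5, 24->6, 25->7, 26->8, 27->9, 29->10
Step 2: Rank sum for X: R1 = 4 + 5 + 7 + 9 = 25.
Step 3: U_X = R1 - n1(n1+1)/2 = 25 - 4*5/2 = 25 - 10 = 15.
       U_Y = n1*n2 - U_X = 24 - 15 = 9.
Step 4: No ties, so the exact null distribution of U (based on enumerating the C(10,4) = 210 equally likely rank assignments) gives the two-sided p-value.
Step 5: p-value = 0.609524; compare to alpha = 0.05. fail to reject H0.

U_X = 15, p = 0.609524, fail to reject H0 at alpha = 0.05.


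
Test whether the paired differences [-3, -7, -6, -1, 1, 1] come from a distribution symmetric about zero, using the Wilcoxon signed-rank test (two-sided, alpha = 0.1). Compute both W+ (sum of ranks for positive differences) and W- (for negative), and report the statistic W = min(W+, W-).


Step 1: Drop any zero differences (none here) and take |d_i|.
|d| = [3, 7, 6, 1, 1, 1]
Step 2: Midrank |d_i| (ties get averaged ranks).
ranks: |3|->4, |7|->6, |6|->5, |1|->2, |1|->2, |1|->2
Step 3: Attach original signs; sum ranks with positive sign and with negative sign.
W+ = 2 + 2 = 4
W- = 4 + 6 + 5 + 2 = 17
(Check: W+ + W- = 21 should equal n(n+1)/2 = 21.)
Step 4: Test statistic W = min(W+, W-) = 4.
Step 5: Ties in |d|, so use the tie-corrected normal approximation.
        E[W] = n(n+1)/4 = 6*7/4 = 10.5.
        Tie groups: |d|=1 (t=3); sum(t^3 - t) = 24.
        Var[W] = n(n+1)(2n+1)/24 - sum(t^3-t)/48 = 546/24 - 24/48 = 22.25.
        z = (W - E[W]) / sqrt(Var[W]) = (4 - 10.5) / 4.7170 = -1.3780.
        Two-sided p = 2*Phi(z) = 0.168204.
Step 6: alpha = 0.1. fail to reject H0.

W+ = 4, W- = 17, W = min = 4, p = 0.168204, fail to reject H0.


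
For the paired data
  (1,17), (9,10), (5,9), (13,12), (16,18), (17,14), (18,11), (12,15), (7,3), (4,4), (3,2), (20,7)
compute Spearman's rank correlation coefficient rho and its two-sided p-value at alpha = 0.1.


Step 1: Rank x and y separately (midranks; no ties here).
rank(x): 1->1, 9->6, 5->4, 13->8, 16->9, 17->10, 18->11, 12->7, 7->5, 4->3, 3->2, 20->12
rank(y): 17->11, 10->6, 9->5, 12->8, 18->12, 14->9, 11->7, 15->10, 3->2, 4->3, 2->1, 7->4
Step 2: d_i = R_x(i) - R_y(i); compute d_i^2.
  (1-11)^2=100, (6-6)^2=0, (4-5)^2=1, (8-8)^2=0, (9-12)^2=9, (10-9)^2=1, (11-7)^2=16, (7-10)^2=9, (5-2)^2=9, (3-3)^2=0, (2-1)^2=1, (12-4)^2=64
sum(d^2) = 210.
Step 3: rho = 1 - 6*210 / (12*(12^2 - 1)) = 1 - 1260/1716 = 0.265734.
Step 4: Under H0, t = rho * sqrt((n-2)/(1-rho^2)) = 0.8717 ~ t(10).
Step 5: Two-sided p-value from the t-distribution with 10 df = 0.403833.
Step 6: alpha = 0.1. fail to reject H0.

rho = 0.2657, p = 0.403833, fail to reject H0 at alpha = 0.1.


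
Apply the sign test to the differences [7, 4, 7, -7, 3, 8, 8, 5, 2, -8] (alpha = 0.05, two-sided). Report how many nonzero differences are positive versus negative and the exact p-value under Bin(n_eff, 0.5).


Step 1: Discard zero differences. Original n = 10; n_eff = number of nonzero differences = 10.
Nonzero differences (with sign): +7, +4, +7, -7, +3, +8, +8, +5, +2, -8
Step 2: Count signs: positive = 8, negative = 2.
Step 3: Under H0: P(positive) = 0.5, so the number of positives S ~ Bin(10, 0.5).
Step 4: Two-sided exact p-value = sum of Bin(10,0.5) probabilities at or below the observed probability = 0.109375.
Step 5: alpha = 0.05. fail to reject H0.

n_eff = 10, pos = 8, neg = 2, p = 0.109375, fail to reject H0.


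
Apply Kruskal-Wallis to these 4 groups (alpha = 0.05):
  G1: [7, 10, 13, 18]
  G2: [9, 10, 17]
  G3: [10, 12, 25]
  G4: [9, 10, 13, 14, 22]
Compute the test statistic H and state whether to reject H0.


Step 1: Combine all N = 15 observations and assign midranks.
sorted (value, group, rank): (7,G1,1), (9,G2,2.5), (9,G4,2.5), (10,G1,5.5), (10,G2,5.5), (10,G3,5.5), (10,G4,5.5), (12,G3,8), (13,G1,9.5), (13,G4,9.5), (14,G4,11), (17,G2,12), (18,G1,13), (22,G4,14), (25,G3,15)
Step 2: Sum ranks within each group.
R_1 = 29 (n_1 = 4)
R_2 = 20 (n_2 = 3)
R_3 = 28.5 (n_3 = 3)
R_4 = 42.5 (n_4 = 5)
Step 3: H = 12/(N(N+1)) * sum(R_i^2/n_i) - 3(N+1)
     = 12/(15*16) * (29^2/4 + 20^2/3 + 28.5^2/3 + 42.5^2/5) - 3*16
     = 0.050000 * 975.583 - 48
     = 0.779167.
Step 4: Ties present; correction factor C = 1 - 72/(15^3 - 15) = 0.978571. Corrected H = 0.779167 / 0.978571 = 0.796229.
Step 5: Under H0, H ~ chi^2(3); p-value = 0.850369.
Step 6: alpha = 0.05. fail to reject H0.

H = 0.7962, df = 3, p = 0.850369, fail to reject H0.


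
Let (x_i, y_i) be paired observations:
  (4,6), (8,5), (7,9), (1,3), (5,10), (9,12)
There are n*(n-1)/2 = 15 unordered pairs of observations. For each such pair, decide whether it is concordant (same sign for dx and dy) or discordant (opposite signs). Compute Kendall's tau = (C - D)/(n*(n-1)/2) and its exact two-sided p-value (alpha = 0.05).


Step 1: Enumerate the 15 unordered pairs (i,j) with i<j and classify each by sign(x_j-x_i) * sign(y_j-y_i).
  (1,2):dx=+4,dy=-1->D; (1,3):dx=+3,dy=+3->C; (1,4):dx=-3,dy=-3->C; (1,5):dx=+1,dy=+4->C
  (1,6):dx=+5,dy=+6->C; (2,3):dx=-1,dy=+4->D; (2,4):dx=-7,dy=-2->C; (2,5):dx=-3,dy=+5->D
  (2,6):dx=+1,dy=+7->C; (3,4):dx=-6,dy=-6->C; (3,5):dx=-2,dy=+1->D; (3,6):dx=+2,dy=+3->C
  (4,5):dx=+4,dy=+7->C; (4,6):dx=+8,dy=+9->C; (5,6):dx=+4,dy=+2->C
Step 2: C = 11, D = 4, total pairs = 15.
Step 3: tau = (C - D)/(n(n-1)/2) = (11 - 4)/15 = 0.466667.
Step 4: Exact two-sided p-value (enumerate n! = 720 permutations of y under H0): p = 0.272222.
Step 5: alpha = 0.05. fail to reject H0.

tau_b = 0.4667 (C=11, D=4), p = 0.272222, fail to reject H0.


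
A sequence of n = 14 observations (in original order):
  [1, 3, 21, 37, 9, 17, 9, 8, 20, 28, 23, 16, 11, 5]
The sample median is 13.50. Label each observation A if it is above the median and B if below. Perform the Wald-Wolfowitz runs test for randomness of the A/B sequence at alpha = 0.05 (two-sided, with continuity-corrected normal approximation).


Step 1: Compute median = 13.50; label A = above, B = below.
Labels in order: BBAABABBAAAABB  (n_A = 7, n_B = 7)
Step 2: Count runs R = 7.
Step 3: Under H0 (random ordering), E[R] = 2*n_A*n_B/(n_A+n_B) + 1 = 2*7*7/14 + 1 = 8.0000.
        Var[R] = 2*n_A*n_B*(2*n_A*n_B - n_A - n_B) / ((n_A+n_B)^2 * (n_A+n_B-1)) = 8232/2548 = 3.2308.
        SD[R] = 1.7974.
Step 4: Continuity-corrected z = (R + 0.5 - E[R]) / SD[R] = (7 + 0.5 - 8.0000) / 1.7974 = -0.2782.
Step 5: Two-sided p-value via normal approximation = 2*(1 - Phi(|z|)) = 0.780879.
Step 6: alpha = 0.05. fail to reject H0.

R = 7, z = -0.2782, p = 0.780879, fail to reject H0.


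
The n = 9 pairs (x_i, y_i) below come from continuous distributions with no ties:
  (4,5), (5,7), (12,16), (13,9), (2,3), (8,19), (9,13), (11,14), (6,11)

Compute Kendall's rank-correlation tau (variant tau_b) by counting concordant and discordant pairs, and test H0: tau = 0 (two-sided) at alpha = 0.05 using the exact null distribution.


Step 1: Enumerate the 36 unordered pairs (i,j) with i<j and classify each by sign(x_j-x_i) * sign(y_j-y_i).
  (1,2):dx=+1,dy=+2->C; (1,3):dx=+8,dy=+11->C; (1,4):dx=+9,dy=+4->C; (1,5):dx=-2,dy=-2->C
  (1,6):dx=+4,dy=+14->C; (1,7):dx=+5,dy=+8->C; (1,8):dx=+7,dy=+9->C; (1,9):dx=+2,dy=+6->C
  (2,3):dx=+7,dy=+9->C; (2,4):dx=+8,dy=+2->C; (2,5):dx=-3,dy=-4->C; (2,6):dx=+3,dy=+12->C
  (2,7):dx=+4,dy=+6->C; (2,8):dx=+6,dy=+7->C; (2,9):dx=+1,dy=+4->C; (3,4):dx=+1,dy=-7->D
  (3,5):dx=-10,dy=-13->C; (3,6):dx=-4,dy=+3->D; (3,7):dx=-3,dy=-3->C; (3,8):dx=-1,dy=-2->C
  (3,9):dx=-6,dy=-5->C; (4,5):dx=-11,dy=-6->C; (4,6):dx=-5,dy=+10->D; (4,7):dx=-4,dy=+4->D
  (4,8):dx=-2,dy=+5->D; (4,9):dx=-7,dy=+2->D; (5,6):dx=+6,dy=+16->C; (5,7):dx=+7,dy=+10->C
  (5,8):dx=+9,dy=+11->C; (5,9):dx=+4,dy=+8->C; (6,7):dx=+1,dy=-6->D; (6,8):dx=+3,dy=-5->D
  (6,9):dx=-2,dy=-8->C; (7,8):dx=+2,dy=+1->C; (7,9):dx=-3,dy=-2->C; (8,9):dx=-5,dy=-3->C
Step 2: C = 28, D = 8, total pairs = 36.
Step 3: tau = (C - D)/(n(n-1)/2) = (28 - 8)/36 = 0.555556.
Step 4: Exact two-sided p-value (enumerate n! = 362880 permutations of y under H0): p = 0.044615.
Step 5: alpha = 0.05. reject H0.

tau_b = 0.5556 (C=28, D=8), p = 0.044615, reject H0.


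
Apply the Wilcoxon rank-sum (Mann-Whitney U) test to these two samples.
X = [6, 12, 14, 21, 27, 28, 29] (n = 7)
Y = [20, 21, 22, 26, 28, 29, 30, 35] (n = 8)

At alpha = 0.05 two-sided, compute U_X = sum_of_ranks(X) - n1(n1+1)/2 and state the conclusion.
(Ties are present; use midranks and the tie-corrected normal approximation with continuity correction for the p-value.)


Step 1: Combine and sort all 15 observations; assign midranks.
sorted (value, group): (6,X), (12,X), (14,X), (20,Y), (21,X), (21,Y), (22,Y), (26,Y), (27,X), (28,X), (28,Y), (29,X), (29,Y), (30,Y), (35,Y)
ranks: 6->1, 12->2, 14->3, 20->4, 21->5.5, 21->5.5, 22->7, 26->8, 27->9, 28->10.5, 28->10.5, 29->12.5, 29->12.5, 30->14, 35->15
Step 2: Rank sum for X: R1 = 1 + 2 + 3 + 5.5 + 9 + 10.5 + 12.5 = 43.5.
Step 3: U_X = R1 - n1(n1+1)/2 = 43.5 - 7*8/2 = 43.5 - 28 = 15.5.
       U_Y = n1*n2 - U_X = 56 - 15.5 = 40.5.
Step 4: Ties are present, so use the tie-corrected normal approximation (with continuity correction) for the p-value.
Step 5: p-value = 0.163782; compare to alpha = 0.05. fail to reject H0.

U_X = 15.5, p = 0.163782, fail to reject H0 at alpha = 0.05.


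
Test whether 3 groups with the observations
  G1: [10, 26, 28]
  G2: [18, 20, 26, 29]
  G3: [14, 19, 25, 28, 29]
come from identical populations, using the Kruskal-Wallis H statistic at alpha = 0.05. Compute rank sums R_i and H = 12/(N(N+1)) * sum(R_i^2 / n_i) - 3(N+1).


Step 1: Combine all N = 12 observations and assign midranks.
sorted (value, group, rank): (10,G1,1), (14,G3,2), (18,G2,3), (19,G3,4), (20,G2,5), (25,G3,6), (26,G1,7.5), (26,G2,7.5), (28,G1,9.5), (28,G3,9.5), (29,G2,11.5), (29,G3,11.5)
Step 2: Sum ranks within each group.
R_1 = 18 (n_1 = 3)
R_2 = 27 (n_2 = 4)
R_3 = 33 (n_3 = 5)
Step 3: H = 12/(N(N+1)) * sum(R_i^2/n_i) - 3(N+1)
     = 12/(12*13) * (18^2/3 + 27^2/4 + 33^2/5) - 3*13
     = 0.076923 * 508.05 - 39
     = 0.080769.
Step 4: Ties present; correction factor C = 1 - 18/(12^3 - 12) = 0.989510. Corrected H = 0.080769 / 0.989510 = 0.081625.
Step 5: Under H0, H ~ chi^2(2); p-value = 0.960009.
Step 6: alpha = 0.05. fail to reject H0.

H = 0.0816, df = 2, p = 0.960009, fail to reject H0.


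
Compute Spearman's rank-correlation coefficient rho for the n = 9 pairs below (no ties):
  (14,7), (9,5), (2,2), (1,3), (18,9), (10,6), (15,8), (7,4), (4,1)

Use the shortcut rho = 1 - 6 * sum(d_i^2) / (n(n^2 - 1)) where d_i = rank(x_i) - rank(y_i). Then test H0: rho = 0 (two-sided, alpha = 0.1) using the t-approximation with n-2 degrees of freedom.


Step 1: Rank x and y separately (midranks; no ties here).
rank(x): 14->7, 9->5, 2->2, 1->1, 18->9, 10->6, 15->8, 7->4, 4->3
rank(y): 7->7, 5->5, 2->2, 3->3, 9->9, 6->6, 8->8, 4->4, 1->1
Step 2: d_i = R_x(i) - R_y(i); compute d_i^2.
  (7-7)^2=0, (5-5)^2=0, (2-2)^2=0, (1-3)^2=4, (9-9)^2=0, (6-6)^2=0, (8-8)^2=0, (4-4)^2=0, (3-1)^2=4
sum(d^2) = 8.
Step 3: rho = 1 - 6*8 / (9*(9^2 - 1)) = 1 - 48/720 = 0.933333.
Step 4: Under H0, t = rho * sqrt((n-2)/(1-rho^2)) = 6.8783 ~ t(7).
Step 5: Two-sided p-value from the t-distribution with 7 df = 0.000236.
Step 6: alpha = 0.1. reject H0.

rho = 0.9333, p = 0.000236, reject H0 at alpha = 0.1.


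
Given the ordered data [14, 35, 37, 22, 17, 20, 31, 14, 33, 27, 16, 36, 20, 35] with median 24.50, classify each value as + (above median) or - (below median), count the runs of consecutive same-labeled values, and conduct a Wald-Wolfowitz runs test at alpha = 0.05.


Step 1: Compute median = 24.50; label A = above, B = below.
Labels in order: BAABBBABAABABA  (n_A = 7, n_B = 7)
Step 2: Count runs R = 10.
Step 3: Under H0 (random ordering), E[R] = 2*n_A*n_B/(n_A+n_B) + 1 = 2*7*7/14 + 1 = 8.0000.
        Var[R] = 2*n_A*n_B*(2*n_A*n_B - n_A - n_B) / ((n_A+n_B)^2 * (n_A+n_B-1)) = 8232/2548 = 3.2308.
        SD[R] = 1.7974.
Step 4: Continuity-corrected z = (R - 0.5 - E[R]) / SD[R] = (10 - 0.5 - 8.0000) / 1.7974 = 0.8345.
Step 5: Two-sided p-value via normal approximation = 2*(1 - Phi(|z|)) = 0.403986.
Step 6: alpha = 0.05. fail to reject H0.

R = 10, z = 0.8345, p = 0.403986, fail to reject H0.


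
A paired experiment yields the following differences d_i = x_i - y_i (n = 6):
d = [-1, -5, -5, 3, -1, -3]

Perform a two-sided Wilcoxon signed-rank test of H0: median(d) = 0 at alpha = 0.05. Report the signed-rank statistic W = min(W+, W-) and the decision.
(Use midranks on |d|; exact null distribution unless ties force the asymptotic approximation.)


Step 1: Drop any zero differences (none here) and take |d_i|.
|d| = [1, 5, 5, 3, 1, 3]
Step 2: Midrank |d_i| (ties get averaged ranks).
ranks: |1|->1.5, |5|->5.5, |5|->5.5, |3|->3.5, |1|->1.5, |3|->3.5
Step 3: Attach original signs; sum ranks with positive sign and with negative sign.
W+ = 3.5 = 3.5
W- = 1.5 + 5.5 + 5.5 + 1.5 + 3.5 = 17.5
(Check: W+ + W- = 21 should equal n(n+1)/2 = 21.)
Step 4: Test statistic W = min(W+, W-) = 3.5.
Step 5: Ties in |d|, so use the tie-corrected normal approximation.
        E[W] = n(n+1)/4 = 6*7/4 = 10.5.
        Tie groups: |d|=1 (t=2), |d|=3 (t=2), |d|=5 (t=2); sum(t^3 - t) = 18.
        Var[W] = n(n+1)(2n+1)/24 - sum(t^3-t)/48 = 546/24 - 18/48 = 22.375.
        z = (W - E[W]) / sqrt(Var[W]) = (3.5 - 10.5) / 4.7302 = -1.4798.
        Two-sided p = 2*Phi(z) = 0.138914.
Step 6: alpha = 0.05. fail to reject H0.

W+ = 3.5, W- = 17.5, W = min = 3.5, p = 0.138914, fail to reject H0.


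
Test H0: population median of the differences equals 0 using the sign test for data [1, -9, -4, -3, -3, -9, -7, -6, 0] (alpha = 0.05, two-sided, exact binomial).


Step 1: Discard zero differences. Original n = 9; n_eff = number of nonzero differences = 8.
Nonzero differences (with sign): +1, -9, -4, -3, -3, -9, -7, -6
Step 2: Count signs: positive = 1, negative = 7.
Step 3: Under H0: P(positive) = 0.5, so the number of positives S ~ Bin(8, 0.5).
Step 4: Two-sided exact p-value = sum of Bin(8,0.5) probabilities at or below the observed probability = 0.070312.
Step 5: alpha = 0.05. fail to reject H0.

n_eff = 8, pos = 1, neg = 7, p = 0.070312, fail to reject H0.


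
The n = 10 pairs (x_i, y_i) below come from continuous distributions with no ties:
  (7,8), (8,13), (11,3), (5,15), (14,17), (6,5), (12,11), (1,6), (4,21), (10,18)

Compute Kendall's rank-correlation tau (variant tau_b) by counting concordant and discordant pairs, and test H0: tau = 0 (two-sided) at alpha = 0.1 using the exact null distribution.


Step 1: Enumerate the 45 unordered pairs (i,j) with i<j and classify each by sign(x_j-x_i) * sign(y_j-y_i).
  (1,2):dx=+1,dy=+5->C; (1,3):dx=+4,dy=-5->D; (1,4):dx=-2,dy=+7->D; (1,5):dx=+7,dy=+9->C
  (1,6):dx=-1,dy=-3->C; (1,7):dx=+5,dy=+3->C; (1,8):dx=-6,dy=-2->C; (1,9):dx=-3,dy=+13->D
  (1,10):dx=+3,dy=+10->C; (2,3):dx=+3,dy=-10->D; (2,4):dx=-3,dy=+2->D; (2,5):dx=+6,dy=+4->C
  (2,6):dx=-2,dy=-8->C; (2,7):dx=+4,dy=-2->D; (2,8):dx=-7,dy=-7->C; (2,9):dx=-4,dy=+8->D
  (2,10):dx=+2,dy=+5->C; (3,4):dx=-6,dy=+12->D; (3,5):dx=+3,dy=+14->C; (3,6):dx=-5,dy=+2->D
  (3,7):dx=+1,dy=+8->C; (3,8):dx=-10,dy=+3->D; (3,9):dx=-7,dy=+18->D; (3,10):dx=-1,dy=+15->D
  (4,5):dx=+9,dy=+2->C; (4,6):dx=+1,dy=-10->D; (4,7):dx=+7,dy=-4->D; (4,8):dx=-4,dy=-9->C
  (4,9):dx=-1,dy=+6->D; (4,10):dx=+5,dy=+3->C; (5,6):dx=-8,dy=-12->C; (5,7):dx=-2,dy=-6->C
  (5,8):dx=-13,dy=-11->C; (5,9):dx=-10,dy=+4->D; (5,10):dx=-4,dy=+1->D; (6,7):dx=+6,dy=+6->C
  (6,8):dx=-5,dy=+1->D; (6,9):dx=-2,dy=+16->D; (6,10):dx=+4,dy=+13->C; (7,8):dx=-11,dy=-5->C
  (7,9):dx=-8,dy=+10->D; (7,10):dx=-2,dy=+7->D; (8,9):dx=+3,dy=+15->C; (8,10):dx=+9,dy=+12->C
  (9,10):dx=+6,dy=-3->D
Step 2: C = 23, D = 22, total pairs = 45.
Step 3: tau = (C - D)/(n(n-1)/2) = (23 - 22)/45 = 0.022222.
Step 4: Exact two-sided p-value (enumerate n! = 3628800 permutations of y under H0): p = 1.000000.
Step 5: alpha = 0.1. fail to reject H0.

tau_b = 0.0222 (C=23, D=22), p = 1.000000, fail to reject H0.


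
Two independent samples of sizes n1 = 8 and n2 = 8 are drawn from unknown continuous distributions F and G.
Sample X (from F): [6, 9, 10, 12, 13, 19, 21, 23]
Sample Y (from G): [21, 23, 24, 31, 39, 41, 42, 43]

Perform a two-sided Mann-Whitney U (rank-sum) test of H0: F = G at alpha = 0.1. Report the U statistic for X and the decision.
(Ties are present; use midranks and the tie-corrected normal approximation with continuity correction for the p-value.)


Step 1: Combine and sort all 16 observations; assign midranks.
sorted (value, group): (6,X), (9,X), (10,X), (12,X), (13,X), (19,X), (21,X), (21,Y), (23,X), (23,Y), (24,Y), (31,Y), (39,Y), (41,Y), (42,Y), (43,Y)
ranks: 6->1, 9->2, 10->3, 12->4, 13->5, 19->6, 21->7.5, 21->7.5, 23->9.5, 23->9.5, 24->11, 31->12, 39->13, 41->14, 42->15, 43->16
Step 2: Rank sum for X: R1 = 1 + 2 + 3 + 4 + 5 + 6 + 7.5 + 9.5 = 38.
Step 3: U_X = R1 - n1(n1+1)/2 = 38 - 8*9/2 = 38 - 36 = 2.
       U_Y = n1*n2 - U_X = 64 - 2 = 62.
Step 4: Ties are present, so use the tie-corrected normal approximation (with continuity correction) for the p-value.
Step 5: p-value = 0.001918; compare to alpha = 0.1. reject H0.

U_X = 2, p = 0.001918, reject H0 at alpha = 0.1.


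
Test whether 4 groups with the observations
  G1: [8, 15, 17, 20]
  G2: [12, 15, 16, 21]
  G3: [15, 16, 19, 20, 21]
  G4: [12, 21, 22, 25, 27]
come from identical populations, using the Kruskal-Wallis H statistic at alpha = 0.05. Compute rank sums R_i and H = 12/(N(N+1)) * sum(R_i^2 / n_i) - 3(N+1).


Step 1: Combine all N = 18 observations and assign midranks.
sorted (value, group, rank): (8,G1,1), (12,G2,2.5), (12,G4,2.5), (15,G1,5), (15,G2,5), (15,G3,5), (16,G2,7.5), (16,G3,7.5), (17,G1,9), (19,G3,10), (20,G1,11.5), (20,G3,11.5), (21,G2,14), (21,G3,14), (21,G4,14), (22,G4,16), (25,G4,17), (27,G4,18)
Step 2: Sum ranks within each group.
R_1 = 26.5 (n_1 = 4)
R_2 = 29 (n_2 = 4)
R_3 = 48 (n_3 = 5)
R_4 = 67.5 (n_4 = 5)
Step 3: H = 12/(N(N+1)) * sum(R_i^2/n_i) - 3(N+1)
     = 12/(18*19) * (26.5^2/4 + 29^2/4 + 48^2/5 + 67.5^2/5) - 3*19
     = 0.035088 * 1757.86 - 57
     = 4.679386.
Step 4: Ties present; correction factor C = 1 - 66/(18^3 - 18) = 0.988648. Corrected H = 4.679386 / 0.988648 = 4.733116.
Step 5: Under H0, H ~ chi^2(3); p-value = 0.192416.
Step 6: alpha = 0.05. fail to reject H0.

H = 4.7331, df = 3, p = 0.192416, fail to reject H0.


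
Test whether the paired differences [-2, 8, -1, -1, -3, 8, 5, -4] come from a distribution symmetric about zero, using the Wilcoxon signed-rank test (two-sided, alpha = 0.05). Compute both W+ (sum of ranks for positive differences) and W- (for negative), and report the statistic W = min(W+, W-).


Step 1: Drop any zero differences (none here) and take |d_i|.
|d| = [2, 8, 1, 1, 3, 8, 5, 4]
Step 2: Midrank |d_i| (ties get averaged ranks).
ranks: |2|->3, |8|->7.5, |1|->1.5, |1|->1.5, |3|->4, |8|->7.5, |5|->6, |4|->5
Step 3: Attach original signs; sum ranks with positive sign and with negative sign.
W+ = 7.5 + 7.5 + 6 = 21
W- = 3 + 1.5 + 1.5 + 4 + 5 = 15
(Check: W+ + W- = 36 should equal n(n+1)/2 = 36.)
Step 4: Test statistic W = min(W+, W-) = 15.
Step 5: Ties in |d|, so use the tie-corrected normal approximation.
        E[W] = n(n+1)/4 = 8*9/4 = 18.
        Tie groups: |d|=1 (t=2), |d|=8 (t=2); sum(t^3 - t) = 12.
        Var[W] = n(n+1)(2n+1)/24 - sum(t^3-t)/48 = 1224/24 - 12/48 = 50.75.
        z = (W - E[W]) / sqrt(Var[W]) = (15 - 18) / 7.1239 = -0.4211.
        Two-sided p = 2*Phi(z) = 0.673669.
Step 6: alpha = 0.05. fail to reject H0.

W+ = 21, W- = 15, W = min = 15, p = 0.673669, fail to reject H0.


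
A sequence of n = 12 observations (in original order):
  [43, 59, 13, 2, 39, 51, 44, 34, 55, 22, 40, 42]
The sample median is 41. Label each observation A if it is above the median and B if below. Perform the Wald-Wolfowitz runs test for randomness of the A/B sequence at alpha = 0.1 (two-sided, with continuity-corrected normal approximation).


Step 1: Compute median = 41; label A = above, B = below.
Labels in order: AABBBAABABBA  (n_A = 6, n_B = 6)
Step 2: Count runs R = 7.
Step 3: Under H0 (random ordering), E[R] = 2*n_A*n_B/(n_A+n_B) + 1 = 2*6*6/12 + 1 = 7.0000.
        Var[R] = 2*n_A*n_B*(2*n_A*n_B - n_A - n_B) / ((n_A+n_B)^2 * (n_A+n_B-1)) = 4320/1584 = 2.7273.
        SD[R] = 1.6514.
Step 4: R = E[R], so z = 0 with no continuity correction.
Step 5: Two-sided p-value via normal approximation = 2*(1 - Phi(|z|)) = 1.000000.
Step 6: alpha = 0.1. fail to reject H0.

R = 7, z = 0.0000, p = 1.000000, fail to reject H0.


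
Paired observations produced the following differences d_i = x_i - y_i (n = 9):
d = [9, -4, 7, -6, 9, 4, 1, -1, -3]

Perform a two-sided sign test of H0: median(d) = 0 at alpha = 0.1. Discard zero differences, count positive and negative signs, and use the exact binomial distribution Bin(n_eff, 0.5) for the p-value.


Step 1: Discard zero differences. Original n = 9; n_eff = number of nonzero differences = 9.
Nonzero differences (with sign): +9, -4, +7, -6, +9, +4, +1, -1, -3
Step 2: Count signs: positive = 5, negative = 4.
Step 3: Under H0: P(positive) = 0.5, so the number of positives S ~ Bin(9, 0.5).
Step 4: Two-sided exact p-value = sum of Bin(9,0.5) probabilities at or below the observed probability = 1.000000.
Step 5: alpha = 0.1. fail to reject H0.

n_eff = 9, pos = 5, neg = 4, p = 1.000000, fail to reject H0.


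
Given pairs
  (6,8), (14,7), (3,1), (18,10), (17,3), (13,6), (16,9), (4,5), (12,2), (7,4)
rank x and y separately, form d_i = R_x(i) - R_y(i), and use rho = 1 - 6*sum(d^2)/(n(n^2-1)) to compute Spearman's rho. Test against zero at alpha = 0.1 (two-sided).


Step 1: Rank x and y separately (midranks; no ties here).
rank(x): 6->3, 14->7, 3->1, 18->10, 17->9, 13->6, 16->8, 4->2, 12->5, 7->4
rank(y): 8->8, 7->7, 1->1, 10->10, 3->3, 6->6, 9->9, 5->5, 2->2, 4->4
Step 2: d_i = R_x(i) - R_y(i); compute d_i^2.
  (3-8)^2=25, (7-7)^2=0, (1-1)^2=0, (10-10)^2=0, (9-3)^2=36, (6-6)^2=0, (8-9)^2=1, (2-5)^2=9, (5-2)^2=9, (4-4)^2=0
sum(d^2) = 80.
Step 3: rho = 1 - 6*80 / (10*(10^2 - 1)) = 1 - 480/990 = 0.515152.
Step 4: Under H0, t = rho * sqrt((n-2)/(1-rho^2)) = 1.7000 ~ t(8).
Step 5: Two-sided p-value from the t-distribution with 8 df = 0.127553.
Step 6: alpha = 0.1. fail to reject H0.

rho = 0.5152, p = 0.127553, fail to reject H0 at alpha = 0.1.


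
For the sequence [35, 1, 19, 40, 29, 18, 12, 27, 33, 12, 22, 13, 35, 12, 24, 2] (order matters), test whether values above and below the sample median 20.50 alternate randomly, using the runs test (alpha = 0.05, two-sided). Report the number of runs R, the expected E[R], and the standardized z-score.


Step 1: Compute median = 20.50; label A = above, B = below.
Labels in order: ABBAABBAABABABAB  (n_A = 8, n_B = 8)
Step 2: Count runs R = 12.
Step 3: Under H0 (random ordering), E[R] = 2*n_A*n_B/(n_A+n_B) + 1 = 2*8*8/16 + 1 = 9.0000.
        Var[R] = 2*n_A*n_B*(2*n_A*n_B - n_A - n_B) / ((n_A+n_B)^2 * (n_A+n_B-1)) = 14336/3840 = 3.7333.
        SD[R] = 1.9322.
Step 4: Continuity-corrected z = (R - 0.5 - E[R]) / SD[R] = (12 - 0.5 - 9.0000) / 1.9322 = 1.2939.
Step 5: Two-sided p-value via normal approximation = 2*(1 - Phi(|z|)) = 0.195709.
Step 6: alpha = 0.05. fail to reject H0.

R = 12, z = 1.2939, p = 0.195709, fail to reject H0.


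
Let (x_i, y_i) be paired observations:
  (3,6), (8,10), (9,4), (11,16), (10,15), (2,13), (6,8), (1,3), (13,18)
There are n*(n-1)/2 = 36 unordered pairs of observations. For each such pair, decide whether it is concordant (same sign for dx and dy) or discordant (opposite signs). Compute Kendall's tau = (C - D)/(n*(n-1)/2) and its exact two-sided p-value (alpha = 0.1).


Step 1: Enumerate the 36 unordered pairs (i,j) with i<j and classify each by sign(x_j-x_i) * sign(y_j-y_i).
  (1,2):dx=+5,dy=+4->C; (1,3):dx=+6,dy=-2->D; (1,4):dx=+8,dy=+10->C; (1,5):dx=+7,dy=+9->C
  (1,6):dx=-1,dy=+7->D; (1,7):dx=+3,dy=+2->C; (1,8):dx=-2,dy=-3->C; (1,9):dx=+10,dy=+12->C
  (2,3):dx=+1,dy=-6->D; (2,4):dx=+3,dy=+6->C; (2,5):dx=+2,dy=+5->C; (2,6):dx=-6,dy=+3->D
  (2,7):dx=-2,dy=-2->C; (2,8):dx=-7,dy=-7->C; (2,9):dx=+5,dy=+8->C; (3,4):dx=+2,dy=+12->C
  (3,5):dx=+1,dy=+11->C; (3,6):dx=-7,dy=+9->D; (3,7):dx=-3,dy=+4->D; (3,8):dx=-8,dy=-1->C
  (3,9):dx=+4,dy=+14->C; (4,5):dx=-1,dy=-1->C; (4,6):dx=-9,dy=-3->C; (4,7):dx=-5,dy=-8->C
  (4,8):dx=-10,dy=-13->C; (4,9):dx=+2,dy=+2->C; (5,6):dx=-8,dy=-2->C; (5,7):dx=-4,dy=-7->C
  (5,8):dx=-9,dy=-12->C; (5,9):dx=+3,dy=+3->C; (6,7):dx=+4,dy=-5->D; (6,8):dx=-1,dy=-10->C
  (6,9):dx=+11,dy=+5->C; (7,8):dx=-5,dy=-5->C; (7,9):dx=+7,dy=+10->C; (8,9):dx=+12,dy=+15->C
Step 2: C = 29, D = 7, total pairs = 36.
Step 3: tau = (C - D)/(n(n-1)/2) = (29 - 7)/36 = 0.611111.
Step 4: Exact two-sided p-value (enumerate n! = 362880 permutations of y under H0): p = 0.024741.
Step 5: alpha = 0.1. reject H0.

tau_b = 0.6111 (C=29, D=7), p = 0.024741, reject H0.


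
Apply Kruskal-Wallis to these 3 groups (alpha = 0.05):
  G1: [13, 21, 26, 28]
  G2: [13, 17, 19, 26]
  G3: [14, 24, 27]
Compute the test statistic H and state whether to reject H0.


Step 1: Combine all N = 11 observations and assign midranks.
sorted (value, group, rank): (13,G1,1.5), (13,G2,1.5), (14,G3,3), (17,G2,4), (19,G2,5), (21,G1,6), (24,G3,7), (26,G1,8.5), (26,G2,8.5), (27,G3,10), (28,G1,11)
Step 2: Sum ranks within each group.
R_1 = 27 (n_1 = 4)
R_2 = 19 (n_2 = 4)
R_3 = 20 (n_3 = 3)
Step 3: H = 12/(N(N+1)) * sum(R_i^2/n_i) - 3(N+1)
     = 12/(11*12) * (27^2/4 + 19^2/4 + 20^2/3) - 3*12
     = 0.090909 * 405.833 - 36
     = 0.893939.
Step 4: Ties present; correction factor C = 1 - 12/(11^3 - 11) = 0.990909. Corrected H = 0.893939 / 0.990909 = 0.902141.
Step 5: Under H0, H ~ chi^2(2); p-value = 0.636946.
Step 6: alpha = 0.05. fail to reject H0.

H = 0.9021, df = 2, p = 0.636946, fail to reject H0.


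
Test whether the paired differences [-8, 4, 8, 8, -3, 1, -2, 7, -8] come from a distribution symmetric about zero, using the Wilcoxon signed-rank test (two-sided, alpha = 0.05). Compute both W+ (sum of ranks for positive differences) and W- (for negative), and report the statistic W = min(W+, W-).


Step 1: Drop any zero differences (none here) and take |d_i|.
|d| = [8, 4, 8, 8, 3, 1, 2, 7, 8]
Step 2: Midrank |d_i| (ties get averaged ranks).
ranks: |8|->7.5, |4|->4, |8|->7.5, |8|->7.5, |3|->3, |1|->1, |2|->2, |7|->5, |8|->7.5
Step 3: Attach original signs; sum ranks with positive sign and with negative sign.
W+ = 4 + 7.5 + 7.5 + 1 + 5 = 25
W- = 7.5 + 3 + 2 + 7.5 = 20
(Check: W+ + W- = 45 should equal n(n+1)/2 = 45.)
Step 4: Test statistic W = min(W+, W-) = 20.
Step 5: Ties in |d|, so use the tie-corrected normal approximation.
        E[W] = n(n+1)/4 = 9*10/4 = 22.5.
        Tie groups: |d|=8 (t=4); sum(t^3 - t) = 60.
        Var[W] = n(n+1)(2n+1)/24 - sum(t^3-t)/48 = 1710/24 - 60/48 = 70.
        z = (W - E[W]) / sqrt(Var[W]) = (20 - 22.5) / 8.3666 = -0.2988.
        Two-sided p = 2*Phi(z) = 0.765087.
Step 6: alpha = 0.05. fail to reject H0.

W+ = 25, W- = 20, W = min = 20, p = 0.765087, fail to reject H0.


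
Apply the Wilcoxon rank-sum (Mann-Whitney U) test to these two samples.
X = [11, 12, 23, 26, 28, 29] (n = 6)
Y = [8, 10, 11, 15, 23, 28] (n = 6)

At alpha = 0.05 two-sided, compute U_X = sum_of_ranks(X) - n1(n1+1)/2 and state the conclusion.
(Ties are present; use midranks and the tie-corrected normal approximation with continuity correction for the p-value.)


Step 1: Combine and sort all 12 observations; assign midranks.
sorted (value, group): (8,Y), (10,Y), (11,X), (11,Y), (12,X), (15,Y), (23,X), (23,Y), (26,X), (28,X), (28,Y), (29,X)
ranks: 8->1, 10->2, 11->3.5, 11->3.5, 12->5, 15->6, 23->7.5, 23->7.5, 26->9, 28->10.5, 28->10.5, 29->12
Step 2: Rank sum for X: R1 = 3.5 + 5 + 7.5 + 9 + 10.5 + 12 = 47.5.
Step 3: U_X = R1 - n1(n1+1)/2 = 47.5 - 6*7/2 = 47.5 - 21 = 26.5.
       U_Y = n1*n2 - U_X = 36 - 26.5 = 9.5.
Step 4: Ties are present, so use the tie-corrected normal approximation (with continuity correction) for the p-value.
Step 5: p-value = 0.197817; compare to alpha = 0.05. fail to reject H0.

U_X = 26.5, p = 0.197817, fail to reject H0 at alpha = 0.05.


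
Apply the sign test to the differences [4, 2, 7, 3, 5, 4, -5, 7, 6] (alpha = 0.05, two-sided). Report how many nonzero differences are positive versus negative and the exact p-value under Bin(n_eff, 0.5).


Step 1: Discard zero differences. Original n = 9; n_eff = number of nonzero differences = 9.
Nonzero differences (with sign): +4, +2, +7, +3, +5, +4, -5, +7, +6
Step 2: Count signs: positive = 8, negative = 1.
Step 3: Under H0: P(positive) = 0.5, so the number of positives S ~ Bin(9, 0.5).
Step 4: Two-sided exact p-value = sum of Bin(9,0.5) probabilities at or below the observed probability = 0.039062.
Step 5: alpha = 0.05. reject H0.

n_eff = 9, pos = 8, neg = 1, p = 0.039062, reject H0.


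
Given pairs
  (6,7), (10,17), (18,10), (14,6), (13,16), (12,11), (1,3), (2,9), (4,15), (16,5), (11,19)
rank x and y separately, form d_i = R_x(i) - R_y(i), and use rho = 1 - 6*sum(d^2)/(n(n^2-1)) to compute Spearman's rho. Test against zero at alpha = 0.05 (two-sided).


Step 1: Rank x and y separately (midranks; no ties here).
rank(x): 6->4, 10->5, 18->11, 14->9, 13->8, 12->7, 1->1, 2->2, 4->3, 16->10, 11->6
rank(y): 7->4, 17->10, 10->6, 6->3, 16->9, 11->7, 3->1, 9->5, 15->8, 5->2, 19->11
Step 2: d_i = R_x(i) - R_y(i); compute d_i^2.
  (4-4)^2=0, (5-10)^2=25, (11-6)^2=25, (9-3)^2=36, (8-9)^2=1, (7-7)^2=0, (1-1)^2=0, (2-5)^2=9, (3-8)^2=25, (10-2)^2=64, (6-11)^2=25
sum(d^2) = 210.
Step 3: rho = 1 - 6*210 / (11*(11^2 - 1)) = 1 - 1260/1320 = 0.045455.
Step 4: Under H0, t = rho * sqrt((n-2)/(1-rho^2)) = 0.1365 ~ t(9).
Step 5: Two-sided p-value from the t-distribution with 9 df = 0.894427.
Step 6: alpha = 0.05. fail to reject H0.

rho = 0.0455, p = 0.894427, fail to reject H0 at alpha = 0.05.


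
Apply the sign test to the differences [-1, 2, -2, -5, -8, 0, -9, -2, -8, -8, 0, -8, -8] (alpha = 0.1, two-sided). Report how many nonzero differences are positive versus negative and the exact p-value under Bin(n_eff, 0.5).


Step 1: Discard zero differences. Original n = 13; n_eff = number of nonzero differences = 11.
Nonzero differences (with sign): -1, +2, -2, -5, -8, -9, -2, -8, -8, -8, -8
Step 2: Count signs: positive = 1, negative = 10.
Step 3: Under H0: P(positive) = 0.5, so the number of positives S ~ Bin(11, 0.5).
Step 4: Two-sided exact p-value = sum of Bin(11,0.5) probabilities at or below the observed probability = 0.011719.
Step 5: alpha = 0.1. reject H0.

n_eff = 11, pos = 1, neg = 10, p = 0.011719, reject H0.


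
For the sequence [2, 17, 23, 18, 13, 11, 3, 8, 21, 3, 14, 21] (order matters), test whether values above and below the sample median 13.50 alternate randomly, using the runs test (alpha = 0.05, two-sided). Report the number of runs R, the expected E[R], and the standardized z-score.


Step 1: Compute median = 13.50; label A = above, B = below.
Labels in order: BAAABBBBABAA  (n_A = 6, n_B = 6)
Step 2: Count runs R = 6.
Step 3: Under H0 (random ordering), E[R] = 2*n_A*n_B/(n_A+n_B) + 1 = 2*6*6/12 + 1 = 7.0000.
        Var[R] = 2*n_A*n_B*(2*n_A*n_B - n_A - n_B) / ((n_A+n_B)^2 * (n_A+n_B-1)) = 4320/1584 = 2.7273.
        SD[R] = 1.6514.
Step 4: Continuity-corrected z = (R + 0.5 - E[R]) / SD[R] = (6 + 0.5 - 7.0000) / 1.6514 = -0.3028.
Step 5: Two-sided p-value via normal approximation = 2*(1 - Phi(|z|)) = 0.762069.
Step 6: alpha = 0.05. fail to reject H0.

R = 6, z = -0.3028, p = 0.762069, fail to reject H0.


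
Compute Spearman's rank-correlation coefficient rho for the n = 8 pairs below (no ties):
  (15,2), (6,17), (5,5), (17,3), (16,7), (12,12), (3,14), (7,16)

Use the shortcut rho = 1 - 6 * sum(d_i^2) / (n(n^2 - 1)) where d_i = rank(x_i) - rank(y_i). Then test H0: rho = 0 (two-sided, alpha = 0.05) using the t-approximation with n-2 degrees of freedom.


Step 1: Rank x and y separately (midranks; no ties here).
rank(x): 15->6, 6->3, 5->2, 17->8, 16->7, 12->5, 3->1, 7->4
rank(y): 2->1, 17->8, 5->3, 3->2, 7->4, 12->5, 14->6, 16->7
Step 2: d_i = R_x(i) - R_y(i); compute d_i^2.
  (6-1)^2=25, (3-8)^2=25, (2-3)^2=1, (8-2)^2=36, (7-4)^2=9, (5-5)^2=0, (1-6)^2=25, (4-7)^2=9
sum(d^2) = 130.
Step 3: rho = 1 - 6*130 / (8*(8^2 - 1)) = 1 - 780/504 = -0.547619.
Step 4: Under H0, t = rho * sqrt((n-2)/(1-rho^2)) = -1.6031 ~ t(6).
Step 5: Two-sided p-value from the t-distribution with 6 df = 0.160026.
Step 6: alpha = 0.05. fail to reject H0.

rho = -0.5476, p = 0.160026, fail to reject H0 at alpha = 0.05.


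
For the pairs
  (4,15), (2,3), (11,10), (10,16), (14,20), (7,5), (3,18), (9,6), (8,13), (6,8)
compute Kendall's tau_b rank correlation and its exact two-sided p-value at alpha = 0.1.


Step 1: Enumerate the 45 unordered pairs (i,j) with i<j and classify each by sign(x_j-x_i) * sign(y_j-y_i).
  (1,2):dx=-2,dy=-12->C; (1,3):dx=+7,dy=-5->D; (1,4):dx=+6,dy=+1->C; (1,5):dx=+10,dy=+5->C
  (1,6):dx=+3,dy=-10->D; (1,7):dx=-1,dy=+3->D; (1,8):dx=+5,dy=-9->D; (1,9):dx=+4,dy=-2->D
  (1,10):dx=+2,dy=-7->D; (2,3):dx=+9,dy=+7->C; (2,4):dx=+8,dy=+13->C; (2,5):dx=+12,dy=+17->C
  (2,6):dx=+5,dy=+2->C; (2,7):dx=+1,dy=+15->C; (2,8):dx=+7,dy=+3->C; (2,9):dx=+6,dy=+10->C
  (2,10):dx=+4,dy=+5->C; (3,4):dx=-1,dy=+6->D; (3,5):dx=+3,dy=+10->C; (3,6):dx=-4,dy=-5->C
  (3,7):dx=-8,dy=+8->D; (3,8):dx=-2,dy=-4->C; (3,9):dx=-3,dy=+3->D; (3,10):dx=-5,dy=-2->C
  (4,5):dx=+4,dy=+4->C; (4,6):dx=-3,dy=-11->C; (4,7):dx=-7,dy=+2->D; (4,8):dx=-1,dy=-10->C
  (4,9):dx=-2,dy=-3->C; (4,10):dx=-4,dy=-8->C; (5,6):dx=-7,dy=-15->C; (5,7):dx=-11,dy=-2->C
  (5,8):dx=-5,dy=-14->C; (5,9):dx=-6,dy=-7->C; (5,10):dx=-8,dy=-12->C; (6,7):dx=-4,dy=+13->D
  (6,8):dx=+2,dy=+1->C; (6,9):dx=+1,dy=+8->C; (6,10):dx=-1,dy=+3->D; (7,8):dx=+6,dy=-12->D
  (7,9):dx=+5,dy=-5->D; (7,10):dx=+3,dy=-10->D; (8,9):dx=-1,dy=+7->D; (8,10):dx=-3,dy=+2->D
  (9,10):dx=-2,dy=-5->C
Step 2: C = 28, D = 17, total pairs = 45.
Step 3: tau = (C - D)/(n(n-1)/2) = (28 - 17)/45 = 0.244444.
Step 4: Exact two-sided p-value (enumerate n! = 3628800 permutations of y under H0): p = 0.380720.
Step 5: alpha = 0.1. fail to reject H0.

tau_b = 0.2444 (C=28, D=17), p = 0.380720, fail to reject H0.
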